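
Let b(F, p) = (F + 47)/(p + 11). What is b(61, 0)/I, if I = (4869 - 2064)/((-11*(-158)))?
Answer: 5688/935 ≈ 6.0834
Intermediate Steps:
b(F, p) = (47 + F)/(11 + p)
I = 255/158 (I = 2805/1738 = 2805*(1/1738) = 255/158 ≈ 1.6139)
b(61, 0)/I = ((47 + 61)/(11 + 0))/(255/158) = (108/11)*(158/255) = 5688/935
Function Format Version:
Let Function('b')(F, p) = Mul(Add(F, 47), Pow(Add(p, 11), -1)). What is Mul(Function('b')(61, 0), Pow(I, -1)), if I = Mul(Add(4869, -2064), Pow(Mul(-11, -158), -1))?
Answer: Rational(5688, 935) ≈ 6.0834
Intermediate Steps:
Function('b')(F, p) = Mul(Pow(Add(11, p), -1), Add(47, F)) (Function('b')(F, p) = Mul(Add(47, F), Pow(Add(11, p), -1)) = Mul(Pow(Add(11, p), -1), Add(47, F)))
I = Rational(255, 158) (I = Mul(2805, Pow(1738, -1)) = Mul(2805, Rational(1, 1738)) = Rational(255, 158) ≈ 1.6139)
Mul(Function('b')(61, 0), Pow(I, -1)) = Mul(Mul(Pow(Add(11, 0), -1), Add(47, 61)), Pow(Rational(255, 158), -1)) = Mul(Mul(Pow(11, -1), 108), Rational(158, 255)) = Mul(Mul(Rational(1, 11), 108), Rational(158, 255)) = Mul(Rational(108, 11), Rational(158, 255)) = Rational(5688, 935)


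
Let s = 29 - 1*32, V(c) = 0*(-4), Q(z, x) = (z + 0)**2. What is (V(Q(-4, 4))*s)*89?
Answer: 0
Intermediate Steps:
Q(z, x) = z**2
V(c) = 0
s = -3 (s = 29 - 32 = -3)
(V(Q(-4, 4))*s)*89 = (0*(-3))*89 = 0*89 = 0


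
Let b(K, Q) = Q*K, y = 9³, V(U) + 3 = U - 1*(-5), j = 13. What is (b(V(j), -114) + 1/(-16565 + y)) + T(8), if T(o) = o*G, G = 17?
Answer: -24925865/15836 ≈ -1574.0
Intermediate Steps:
V(U) = 2 + U (V(U) = -3 + (U - 1*(-5)) = -3 + (U + 5) = -3 + (5 + U) = 2 + U)
T(o) = 17*o (T(o) = o*17 = 17*o)
y = 729
b(K, Q) = K*Q
(b(V(j), -114) + 1/(-16565 + y)) + T(8) = ((2 + 13)*(-114) + 1/(-16565 + 729)) + 17*8 = (15*(-114) + 1/(-15836)) + 136 = (-1710 - 1/15836) + 136 = -27079561/15836 + 136 = -24925865/15836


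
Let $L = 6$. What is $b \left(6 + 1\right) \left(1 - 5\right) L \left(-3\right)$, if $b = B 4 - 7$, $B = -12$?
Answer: $-27720$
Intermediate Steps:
$b = -55$ ($b = \left(-12\right) 4 - 7 = -48 - 7 = -55$)
$b \left(6 + 1\right) \left(1 - 5\right) L \left(-3\right) = - 55 \left(6 + 1\right) \left(1 - 5\right) 6 \left(-3\right) = - 55 \cdot 7 \left(-4\right) 6 \left(-3\right) = - 55 \left(-28\right) 6 \left(-3\right) = - 55 \left(\left(-168\right) \left(-3\right)\right) = \left(-55\right) 504 = -27720$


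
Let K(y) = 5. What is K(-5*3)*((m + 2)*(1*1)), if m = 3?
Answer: 25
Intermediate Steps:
K(-5*3)*((m + 2)*(1*1)) = 5*((3 + 2)*(1*1)) = 5*(5*1) = 5*5 = 25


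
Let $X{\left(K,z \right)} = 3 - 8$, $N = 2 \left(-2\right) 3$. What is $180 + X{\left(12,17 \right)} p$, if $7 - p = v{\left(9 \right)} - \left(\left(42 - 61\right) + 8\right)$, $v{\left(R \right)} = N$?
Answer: $140$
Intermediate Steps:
$N = -12$ ($N = \left(-4\right) 3 = -12$)
$v{\left(R \right)} = -12$
$X{\left(K,z \right)} = -5$
$p = 8$ ($p = 7 - \left(-12 - \left(\left(42 - 61\right) + 8\right)\right) = 7 - \left(-12 - \left(-19 + 8\right)\right) = 7 - \left(-12 - -11\right) = 7 - \left(-12 + 11\right) = 7 - -1 = 7 + 1 = 8$)
$180 + X{\left(12,17 \right)} p = 180 - 40 = 140$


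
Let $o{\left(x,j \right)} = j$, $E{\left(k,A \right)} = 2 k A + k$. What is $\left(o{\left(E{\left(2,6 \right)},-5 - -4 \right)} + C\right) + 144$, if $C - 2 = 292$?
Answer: $437$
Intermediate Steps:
$C = 294$ ($C = 2 + 292 = 294$)
$E{\left(k,A \right)} = k + 2 A k$ ($E{\left(k,A \right)} = 2 A k + k = k + 2 A k$)
$\left(o{\left(E{\left(2,6 \right)},-5 - -4 \right)} + C\right) + 144 = \left(\left(-5 - -4\right) + 294\right) + 144 = \left(\left(-5 + 4\right) + 294\right) + 144 = \left(-1 + 294\right) + 144 = 293 + 144 = 437$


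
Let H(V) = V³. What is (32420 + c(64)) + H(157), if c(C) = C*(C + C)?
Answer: 3910505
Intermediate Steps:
c(C) = 2*C² (c(C) = C*(2*C) = 2*C²)
(32420 + c(64)) + H(157) = (32420 + 2*64²) + 157³ = (32420 + 2*4096) + 3869893 = (32420 + 8192) + 3869893 = 40612 + 3869893 = 3910505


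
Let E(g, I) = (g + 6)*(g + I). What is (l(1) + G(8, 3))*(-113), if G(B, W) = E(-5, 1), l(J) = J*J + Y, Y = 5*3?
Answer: -1356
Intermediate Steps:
Y = 15
E(g, I) = (6 + g)*(I + g)
l(J) = 15 + J**2 (l(J) = J*J + 15 = J**2 + 15 = 15 + J**2)
G(B, W) = -4 (G(B, W) = (-5)**2 + 6*1 + 6*(-5) + 1*(-5) = 25 + 6 - 30 - 5 = -4)
(l(1) + G(8, 3))*(-113) = ((15 + 1**2) - 4)*(-113) = ((15 + 1) - 4)*(-113) = (16 - 4)*(-113) = 12*(-113) = -1356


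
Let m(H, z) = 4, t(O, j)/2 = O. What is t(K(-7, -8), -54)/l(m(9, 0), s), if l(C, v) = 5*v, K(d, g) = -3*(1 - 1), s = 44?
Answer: 0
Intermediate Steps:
K(d, g) = 0 (K(d, g) = -3*0 = 0)
t(O, j) = 2*O
t(K(-7, -8), -54)/l(m(9, 0), s) = (2*0)/((5*44)) = 0/220 = 0*(1/220) = 0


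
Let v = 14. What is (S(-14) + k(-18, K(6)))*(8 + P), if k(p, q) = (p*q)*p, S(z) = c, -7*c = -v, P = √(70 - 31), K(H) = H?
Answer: 15568 + 1946*√39 ≈ 27721.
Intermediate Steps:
P = √39 ≈ 6.2450
c = 2 (c = -(-1)*14/7 = -⅐*(-14) = 2)
S(z) = 2
k(p, q) = q*p²
(S(-14) + k(-18, K(6)))*(8 + P) = (2 + 6*(-18)²)*(8 + √39) = (2 + 6*324)*(8 + √39) = (2 + 1944)*(8 + √39) = 1946*(8 + √39) = 15568 + 1946*√39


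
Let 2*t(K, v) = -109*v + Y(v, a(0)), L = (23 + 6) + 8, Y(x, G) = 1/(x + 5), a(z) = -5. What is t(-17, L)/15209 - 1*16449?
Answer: -21014688029/1277556 ≈ -16449.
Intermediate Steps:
Y(x, G) = 1/(5 + x)
L = 37 (L = 29 + 8 = 37)
t(K, v) = 1/(2*(5 + v)) - 109*v/2 (t(K, v) = (-109*v + 1/(5 + v))/2 = (1/(5 + v) - 109*v)/2 = 1/(2*(5 + v)) - 109*v/2)
t(-17, L)/15209 - 1*16449 = ((1 - 109*37*(5 + 37))/(2*(5 + 37)))/15209 - 1*16449 = ((½)*(1 - 109*37*42)/42)*(1/15209) - 16449 = ((½)*(1/42)*(1 - 169386))*(1/15209) - 16449 = ((½)*(1/42)*(-169385))*(1/15209) - 16449 = -169385/84*1/15209 - 16449 = -169385/1277556 - 16449 = -21014688029/1277556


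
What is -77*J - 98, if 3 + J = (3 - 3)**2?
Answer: 133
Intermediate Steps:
J = -3 (J = -3 + (3 - 3)**2 = -3 + 0**2 = -3 + 0 = -3)
-77*J - 98 = -77*(-3) - 98 = 231 - 98 = 133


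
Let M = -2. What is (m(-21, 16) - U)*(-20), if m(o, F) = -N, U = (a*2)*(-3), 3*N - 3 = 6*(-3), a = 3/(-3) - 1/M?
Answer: -40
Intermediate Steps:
a = -½ (a = 3/(-3) - 1/(-2) = 3*(-⅓) - 1*(-½) = -1 + ½ = -½ ≈ -0.50000)
N = -5 (N = 1 + (6*(-3))/3 = 1 + (⅓)*(-18) = 1 - 6 = -5)
U = 3 (U = -½*2*(-3) = -1*(-3) = 3)
m(o, F) = 5 (m(o, F) = -1*(-5) = 5)
(m(-21, 16) - U)*(-20) = (5 - 1*3)*(-20) = (5 - 3)*(-20) = 2*(-20) = -40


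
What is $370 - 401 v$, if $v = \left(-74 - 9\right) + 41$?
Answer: $17212$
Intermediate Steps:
$v = -42$ ($v = -83 + 41 = -42$)
$370 - 401 v = 370 - -16842 = 370 + 16842 = 17212$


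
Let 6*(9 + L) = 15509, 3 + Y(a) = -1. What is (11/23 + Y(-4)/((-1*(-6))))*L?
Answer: -200915/414 ≈ -485.30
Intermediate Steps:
Y(a) = -4 (Y(a) = -3 - 1 = -4)
L = 15455/6 (L = -9 + (1/6)*15509 = -9 + 15509/6 = 15455/6 ≈ 2575.8)
(11/23 + Y(-4)/((-1*(-6))))*L = (11/23 - 4/((-1*(-6))))*(15455/6) = (11*(1/23) - 4/6)*(15455/6) = (11/23 - 4*1/6)*(15455/6) = (11/23 - 2/3)*(15455/6) = -13/69*15455/6 = -200915/414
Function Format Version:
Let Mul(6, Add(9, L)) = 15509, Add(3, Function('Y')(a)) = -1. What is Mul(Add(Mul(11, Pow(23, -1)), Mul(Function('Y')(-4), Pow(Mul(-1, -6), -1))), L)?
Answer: Rational(-200915, 414) ≈ -485.30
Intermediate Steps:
Function('Y')(a) = -4 (Function('Y')(a) = Add(-3, -1) = -4)
L = Rational(15455, 6) (L = Add(-9, Mul(Rational(1, 6), 15509)) = Add(-9, Rational(15509, 6)) = Rational(15455, 6) ≈ 2575.8)
Mul(Add(Mul(11, Pow(23, -1)), Mul(Function('Y')(-4), Pow(Mul(-1, -6), -1))), L) = Mul(Add(Mul(11, Pow(23, -1)), Mul(-4, Pow(Mul(-1, -6), -1))), Rational(15455, 6)) = Mul(Add(Mul(11, Rational(1, 23)), Mul(-4, Pow(6, -1))), Rational(15455, 6)) = Mul(Add(Rational(11, 23), Mul(-4, Rational(1, 6))), Rational(15455, 6)) = Mul(Add(Rational(11, 23), Rational(-2, 3)), Rational(15455, 6)) = Mul(Rational(-13, 69), Rational(15455, 6)) = Rational(-200915, 414)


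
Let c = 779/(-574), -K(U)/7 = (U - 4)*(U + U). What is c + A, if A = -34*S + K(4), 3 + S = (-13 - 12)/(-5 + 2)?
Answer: -7673/42 ≈ -182.69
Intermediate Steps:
K(U) = -14*U*(-4 + U) (K(U) = -7*(U - 4)*(U + U) = -7*(-4 + U)*2*U = -14*U*(-4 + U))
c = -19/14 (c = 779*(-1/574) = -19/14 ≈ -1.3571)
S = 16/3 (S = -3 + (-13 - 12)/(-5 + 2) = -3 - 25/(-3) = -3 - 25*(-⅓) = -3 + 25/3 = 16/3 ≈ 5.3333)
A = -544/3 (A = -34*16/3 + 14*4*(4 - 1*4) = -544/3 + 14*4*(4 - 4) = -544/3 + 14*4*0 = -544/3 + 0 = -544/3 ≈ -181.33)
c + A = -19/14 - 544/3 = -7673/42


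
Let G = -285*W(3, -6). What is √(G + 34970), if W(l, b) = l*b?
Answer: 10*√401 ≈ 200.25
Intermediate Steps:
W(l, b) = b*l
G = 5130 (G = -(-1710)*3 = -285*(-18) = 5130)
√(G + 34970) = √(5130 + 34970) = √40100 = 10*√401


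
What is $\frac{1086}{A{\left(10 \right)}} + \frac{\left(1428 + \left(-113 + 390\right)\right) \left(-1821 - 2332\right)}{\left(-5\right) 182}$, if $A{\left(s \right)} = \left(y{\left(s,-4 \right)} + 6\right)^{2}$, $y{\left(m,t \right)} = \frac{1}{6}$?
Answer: $\frac{1945856309}{249158} \approx 7809.7$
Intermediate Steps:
$y{\left(m,t \right)} = \frac{1}{6}$
$A{\left(s \right)} = \frac{1369}{36}$ ($A{\left(s \right)} = \left(\frac{1}{6} + 6\right)^{2} = \left(\frac{37}{6}\right)^{2} = \frac{1369}{36}$)
$\frac{1086}{A{\left(10 \right)}} + \frac{\left(1428 + \left(-113 + 390\right)\right) \left(-1821 - 2332\right)}{\left(-5\right) 182} = \frac{1086}{\frac{1369}{36}} + \frac{\left(1428 + \left(-113 + 390\right)\right) \left(-1821 - 2332\right)}{\left(-5\right) 182} = 1086 \cdot \frac{36}{1369} + \frac{\left(1428 + 277\right) \left(-4153\right)}{-910} = \frac{39096}{1369} + 1705 \left(-4153\right) \left(- \frac{1}{910}\right) = \frac{39096}{1369} - - \frac{1416173}{182} = \frac{39096}{1369} + \frac{1416173}{182} = \frac{1945856309}{249158}$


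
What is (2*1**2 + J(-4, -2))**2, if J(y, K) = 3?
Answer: 25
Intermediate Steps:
(2*1**2 + J(-4, -2))**2 = (2*1**2 + 3)**2 = (2*1 + 3)**2 = (2 + 3)**2 = 5**2 = 25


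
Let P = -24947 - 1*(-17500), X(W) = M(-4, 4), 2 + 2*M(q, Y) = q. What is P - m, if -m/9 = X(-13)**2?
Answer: -7366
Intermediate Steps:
M(q, Y) = -1 + q/2
X(W) = -3 (X(W) = -1 + (1/2)*(-4) = -1 - 2 = -3)
m = -81 (m = -9*(-3)**2 = -9*9 = -81)
P = -7447 (P = -24947 + 17500 = -7447)
P - m = -7447 - 1*(-81) = -7447 + 81 = -7366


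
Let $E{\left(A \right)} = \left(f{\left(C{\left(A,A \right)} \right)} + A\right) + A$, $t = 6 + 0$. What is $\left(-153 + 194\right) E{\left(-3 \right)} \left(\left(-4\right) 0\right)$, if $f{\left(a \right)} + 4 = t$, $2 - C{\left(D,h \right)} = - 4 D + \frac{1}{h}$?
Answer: $0$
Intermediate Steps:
$t = 6$
$C{\left(D,h \right)} = 2 - \frac{1}{h} + 4 D$ ($C{\left(D,h \right)} = 2 - \left(- 4 D + \frac{1}{h}\right) = 2 - \left(\frac{1}{h} - 4 D\right) = 2 + \left(- \frac{1}{h} + 4 D\right) = 2 - \frac{1}{h} + 4 D$)
$f{\left(a \right)} = 2$ ($f{\left(a \right)} = -4 + 6 = 2$)
$E{\left(A \right)} = 2 + 2 A$ ($E{\left(A \right)} = \left(2 + A\right) + A = 2 + 2 A$)
$\left(-153 + 194\right) E{\left(-3 \right)} \left(\left(-4\right) 0\right) = \left(-153 + 194\right) \left(2 + 2 \left(-3\right)\right) \left(\left(-4\right) 0\right) = 41 \left(2 - 6\right) 0 = 41 \left(\left(-4\right) 0\right) = 41 \cdot 0 = 0$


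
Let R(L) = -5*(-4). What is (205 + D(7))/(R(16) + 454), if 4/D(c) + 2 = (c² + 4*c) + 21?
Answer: 4921/11376 ≈ 0.43258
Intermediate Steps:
D(c) = 4/(19 + c² + 4*c) (D(c) = 4/(-2 + ((c² + 4*c) + 21)) = 4/(-2 + (21 + c² + 4*c)) = 4/(19 + c² + 4*c))
R(L) = 20
(205 + D(7))/(R(16) + 454) = (205 + 4/(19 + 7² + 4*7))/(20 + 454) = (205 + 4/(19 + 49 + 28))/474 = (205 + 4/96)*(1/474) = (205 + 4*(1/96))*(1/474) = (205 + 1/24)*(1/474) = (4921/24)*(1/474) = 4921/11376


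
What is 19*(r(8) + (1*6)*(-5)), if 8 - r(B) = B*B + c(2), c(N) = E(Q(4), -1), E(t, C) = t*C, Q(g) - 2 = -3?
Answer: -1653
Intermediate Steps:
Q(g) = -1 (Q(g) = 2 - 3 = -1)
E(t, C) = C*t
c(N) = 1 (c(N) = -1*(-1) = 1)
r(B) = 7 - B**2 (r(B) = 8 - (B*B + 1) = 8 - (B**2 + 1) = 8 - (1 + B**2) = 8 + (-1 - B**2) = 7 - B**2)
19*(r(8) + (1*6)*(-5)) = 19*((7 - 1*8**2) + (1*6)*(-5)) = 19*((7 - 1*64) + 6*(-5)) = 19*((7 - 64) - 30) = 19*(-57 - 30) = 19*(-87) = -1653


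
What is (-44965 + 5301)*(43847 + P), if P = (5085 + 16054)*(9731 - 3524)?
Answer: -5206043583680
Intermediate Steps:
P = 131209773 (P = 21139*6207 = 131209773)
(-44965 + 5301)*(43847 + P) = (-44965 + 5301)*(43847 + 131209773) = -39664*131253620 = -5206043583680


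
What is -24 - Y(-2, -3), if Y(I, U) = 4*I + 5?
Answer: -21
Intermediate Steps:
Y(I, U) = 5 + 4*I
-24 - Y(-2, -3) = -24 - (5 + 4*(-2)) = -24 - (5 - 8) = -24 - 1*(-3) = -24 + 3 = -21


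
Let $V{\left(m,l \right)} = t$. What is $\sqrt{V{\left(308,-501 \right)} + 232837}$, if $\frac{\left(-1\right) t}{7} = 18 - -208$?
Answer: $9 \sqrt{2855} \approx 480.89$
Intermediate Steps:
$t = -1582$ ($t = - 7 \left(18 - -208\right) = - 7 \left(18 + 208\right) = \left(-7\right) 226 = -1582$)
$V{\left(m,l \right)} = -1582$
$\sqrt{V{\left(308,-501 \right)} + 232837} = \sqrt{-1582 + 232837} = \sqrt{231255} = 9 \sqrt{2855}$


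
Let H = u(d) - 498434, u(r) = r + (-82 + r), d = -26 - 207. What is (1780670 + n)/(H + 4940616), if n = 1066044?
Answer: 1423357/2220817 ≈ 0.64092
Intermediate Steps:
d = -233
u(r) = -82 + 2*r
H = -498982 (H = (-82 + 2*(-233)) - 498434 = (-82 - 466) - 498434 = -548 - 498434 = -498982)
(1780670 + n)/(H + 4940616) = (1780670 + 1066044)/(-498982 + 4940616) = 2846714/4441634 = 2846714*(1/4441634) = 1423357/2220817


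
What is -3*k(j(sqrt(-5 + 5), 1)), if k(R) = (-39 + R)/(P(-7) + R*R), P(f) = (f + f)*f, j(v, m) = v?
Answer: 117/98 ≈ 1.1939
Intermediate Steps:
P(f) = 2*f**2 (P(f) = (2*f)*f = 2*f**2)
k(R) = (-39 + R)/(98 + R**2) (k(R) = (-39 + R)/(2*(-7)**2 + R*R) = (-39 + R)/(2*49 + R**2) = (-39 + R)/(98 + R**2))
-3*k(j(sqrt(-5 + 5), 1)) = -3*(-39 + sqrt(-5 + 5))/(98 + (sqrt(-5 + 5))**2) = -3*(-39 + sqrt(0))/(98 + (sqrt(0))**2) = -3*(-39 + 0)/(98 + 0**2) = -3*(-39)/(98 + 0) = -3*(-39)/98 = -3*(-39/98) = 117/98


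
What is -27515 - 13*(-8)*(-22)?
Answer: -29803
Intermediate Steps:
-27515 - 13*(-8)*(-22) = -27515 - (-104)*(-22) = -27515 - 1*2288 = -27515 - 2288 = -29803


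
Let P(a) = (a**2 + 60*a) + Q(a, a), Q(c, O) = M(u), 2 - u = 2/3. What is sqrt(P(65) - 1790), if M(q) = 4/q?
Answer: sqrt(6338) ≈ 79.612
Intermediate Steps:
u = 4/3 (u = 2 - 2/3 = 4/3 ≈ 1.3333)
Q(c, O) = 3 (Q(c, O) = 4/(4/3) = 4*(3/4) = 3)
P(a) = 3 + a**2 + 60*a (P(a) = (a**2 + 60*a) + 3 = 3 + a**2 + 60*a)
sqrt(P(65) - 1790) = sqrt((3 + 65**2 + 60*65) - 1790) = sqrt((3 + 4225 + 3900) - 1790) = sqrt(8128 - 1790) = sqrt(6338)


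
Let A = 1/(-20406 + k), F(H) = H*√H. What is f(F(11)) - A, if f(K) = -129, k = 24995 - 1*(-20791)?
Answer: -3274021/25380 ≈ -129.00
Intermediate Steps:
F(H) = H^(3/2)
k = 45786 (k = 24995 + 20791 = 45786)
A = 1/25380 (A = 1/(-20406 + 45786) = 1/25380 ≈ 3.9401e-5)
f(F(11)) - A = -129 - 1*1/25380 = -129 - 1/25380 = -3274021/25380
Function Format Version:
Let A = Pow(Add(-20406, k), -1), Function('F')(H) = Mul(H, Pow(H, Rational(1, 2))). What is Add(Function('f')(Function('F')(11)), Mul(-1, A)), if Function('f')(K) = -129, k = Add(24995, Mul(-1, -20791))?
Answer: Rational(-3274021, 25380) ≈ -129.00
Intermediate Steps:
Function('F')(H) = Pow(H, Rational(3, 2))
k = 45786 (k = Add(24995, 20791) = 45786)
A = Rational(1, 25380) (A = Pow(Add(-20406, 45786), -1) = Pow(25380, -1) = Rational(1, 25380) ≈ 3.9401e-5)
Add(Function('f')(Function('F')(11)), Mul(-1, A)) = Add(-129, Mul(-1, Rational(1, 25380))) = Add(-129, Rational(-1, 25380)) = Rational(-3274021, 25380)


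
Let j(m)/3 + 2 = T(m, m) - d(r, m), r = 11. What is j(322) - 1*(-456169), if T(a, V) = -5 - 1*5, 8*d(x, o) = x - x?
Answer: 456133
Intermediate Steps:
d(x, o) = 0 (d(x, o) = (x - x)/8 = (1/8)*0 = 0)
T(a, V) = -10 (T(a, V) = -5 - 5 = -10)
j(m) = -36 (j(m) = -6 + 3*(-10 - 1*0) = -6 + 3*(-10 + 0) = -6 + 3*(-10) = -6 - 30 = -36)
j(322) - 1*(-456169) = -36 - 1*(-456169) = -36 + 456169 = 456133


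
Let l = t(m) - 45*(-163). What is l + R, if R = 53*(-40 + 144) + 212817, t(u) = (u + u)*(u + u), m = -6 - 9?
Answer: 226564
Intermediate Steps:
m = -15
t(u) = 4*u² (t(u) = (2*u)*(2*u) = 4*u²)
l = 8235 (l = 4*(-15)² - 45*(-163) = 4*225 + 7335 = 900 + 7335 = 8235)
R = 218329 (R = 53*104 + 212817 = 5512 + 212817 = 218329)
l + R = 8235 + 218329 = 226564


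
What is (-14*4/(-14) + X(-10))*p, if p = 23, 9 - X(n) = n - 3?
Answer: 598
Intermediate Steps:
X(n) = 12 - n (X(n) = 9 - (n - 3) = 9 - (-3 + n) = 9 + (3 - n) = 12 - n)
(-14*4/(-14) + X(-10))*p = (-14*4/(-14) + (12 - 1*(-10)))*23 = (-56*(-1/14) + (12 + 10))*23 = (4 + 22)*23 = 26*23 = 598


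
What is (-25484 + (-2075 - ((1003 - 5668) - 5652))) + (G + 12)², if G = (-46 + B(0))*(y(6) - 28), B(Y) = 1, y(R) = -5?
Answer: 2223767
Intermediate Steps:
G = 1485 (G = (-46 + 1)*(-5 - 28) = -45*(-33) = 1485)
(-25484 + (-2075 - ((1003 - 5668) - 5652))) + (G + 12)² = (-25484 + (-2075 - ((1003 - 5668) - 5652))) + (1485 + 12)² = (-25484 + (-2075 - (-4665 - 5652))) + 1497² = (-25484 + (-2075 - 1*(-10317))) + 2241009 = (-25484 + (-2075 + 10317)) + 2241009 = (-25484 + 8242) + 2241009 = -17242 + 2241009 = 2223767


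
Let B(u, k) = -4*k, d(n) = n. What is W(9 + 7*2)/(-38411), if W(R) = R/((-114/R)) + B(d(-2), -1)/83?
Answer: 43451/363444882 ≈ 0.00011955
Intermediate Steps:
W(R) = 4/83 - R**2/114 (W(R) = R/((-114/R)) - 4*(-1)/83 = R*(-R/114) + 4*(1/83) = -R**2/114 + 4/83 = 4/83 - R**2/114)
W(9 + 7*2)/(-38411) = (4/83 - (9 + 7*2)**2/114)/(-38411) = (4/83 - (9 + 14)**2/114)*(-1/38411) = (4/83 - 1/114*23**2)*(-1/38411) = (4/83 - 1/114*529)*(-1/38411) = (4/83 - 529/114)*(-1/38411) = -43451/9462*(-1/38411) = 43451/363444882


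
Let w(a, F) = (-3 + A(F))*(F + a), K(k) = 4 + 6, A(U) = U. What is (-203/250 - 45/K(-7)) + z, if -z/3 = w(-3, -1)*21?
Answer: -126664/125 ≈ -1013.3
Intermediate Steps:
K(k) = 10
w(a, F) = (-3 + F)*(F + a)
z = -1008 (z = -3*((-1)² - 3*(-1) - 3*(-3) - 1*(-3))*21 = -3*(1 + 3 + 9 + 3)*21 = -48*21 = -3*336 = -1008)
(-203/250 - 45/K(-7)) + z = (-203/250 - 45/10) - 1008 = (-203*1/250 - 45*⅒) - 1008 = (-203/250 - 9/2) - 1008 = -664/125 - 1008 = -126664/125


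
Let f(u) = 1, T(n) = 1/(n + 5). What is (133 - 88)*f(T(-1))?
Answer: 45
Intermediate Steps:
T(n) = 1/(5 + n)
(133 - 88)*f(T(-1)) = (133 - 88)*1 = 45*1 = 45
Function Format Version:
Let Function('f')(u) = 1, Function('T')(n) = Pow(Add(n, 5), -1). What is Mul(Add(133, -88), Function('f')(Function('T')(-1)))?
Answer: 45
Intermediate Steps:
Function('T')(n) = Pow(Add(5, n), -1)
Mul(Add(133, -88), Function('f')(Function('T')(-1))) = Mul(Add(133, -88), 1) = Mul(45, 1) = 45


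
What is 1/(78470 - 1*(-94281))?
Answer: 1/172751 ≈ 5.7887e-6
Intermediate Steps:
1/(78470 - 1*(-94281)) = 1/(78470 + 94281) = 1/172751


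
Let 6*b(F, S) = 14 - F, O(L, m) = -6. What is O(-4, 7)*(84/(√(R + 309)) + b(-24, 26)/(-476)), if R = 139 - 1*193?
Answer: 19/238 - 168*√255/85 ≈ -31.482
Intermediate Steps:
R = -54 (R = 139 - 193 = -54)
b(F, S) = 7/3 - F/6 (b(F, S) = (14 - F)/6 = 7/3 - F/6)
O(-4, 7)*(84/(√(R + 309)) + b(-24, 26)/(-476)) = -6*(84/(√(-54 + 309)) + (7/3 - ⅙*(-24))/(-476)) = -6*(84/(√255) + (7/3 + 4)*(-1/476)) = -6*(84*(√255/255) + (19/3)*(-1/476)) = -6*(28*√255/85 - 19/1428) = -6*(-19/1428 + 28*√255/85) = 19/238 - 168*√255/85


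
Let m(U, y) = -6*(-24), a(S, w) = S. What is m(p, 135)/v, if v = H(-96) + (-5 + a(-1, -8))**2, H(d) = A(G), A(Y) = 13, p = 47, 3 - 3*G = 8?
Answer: 144/49 ≈ 2.9388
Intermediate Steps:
G = -5/3 (G = 1 - 1/3*8 = 1 - 8/3 = -5/3 ≈ -1.6667)
H(d) = 13
m(U, y) = 144
v = 49 (v = 13 + (-5 - 1)**2 = 13 + (-6)**2 = 13 + 36 = 49)
m(p, 135)/v = 144/49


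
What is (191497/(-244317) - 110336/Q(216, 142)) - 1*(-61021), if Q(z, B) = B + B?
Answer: 1051748367232/17346507 ≈ 60632.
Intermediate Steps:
Q(z, B) = 2*B
(191497/(-244317) - 110336/Q(216, 142)) - 1*(-61021) = (191497/(-244317) - 110336/(2*142)) - 1*(-61021) = (191497*(-1/244317) - 110336/284) + 61021 = (-191497/244317 - 110336*1/284) + 61021 = (-191497/244317 - 27584/71) + 61021 = -6752836415/17346507 + 61021 = 1051748367232/17346507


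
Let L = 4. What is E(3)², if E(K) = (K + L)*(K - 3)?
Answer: 0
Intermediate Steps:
E(K) = (-3 + K)*(4 + K) (E(K) = (K + 4)*(K - 3) = (4 + K)*(-3 + K) = (-3 + K)*(4 + K))
E(3)² = (-12 + 3 + 3²)² = (-12 + 3 + 9)² = 0² = 0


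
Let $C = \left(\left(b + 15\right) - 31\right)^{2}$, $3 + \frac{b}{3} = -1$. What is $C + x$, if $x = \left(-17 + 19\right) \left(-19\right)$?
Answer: $746$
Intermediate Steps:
$b = -12$ ($b = -9 + 3 \left(-1\right) = -9 - 3 = -12$)
$x = -38$ ($x = 2 \left(-19\right) = -38$)
$C = 784$ ($C = \left(\left(-12 + 15\right) - 31\right)^{2} = \left(3 - 31\right)^{2} = \left(-28\right)^{2} = 784$)
$C + x = 784 - 38 = 746$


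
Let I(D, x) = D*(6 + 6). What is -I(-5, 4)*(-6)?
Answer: -360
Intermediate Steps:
I(D, x) = 12*D (I(D, x) = D*12 = 12*D)
-I(-5, 4)*(-6) = -12*(-5)*(-6) = -1*(-60)*(-6) = 60*(-6) = -360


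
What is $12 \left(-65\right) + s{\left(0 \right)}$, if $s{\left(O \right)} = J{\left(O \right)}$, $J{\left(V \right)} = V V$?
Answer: $-780$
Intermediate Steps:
$J{\left(V \right)} = V^{2}$
$s{\left(O \right)} = O^{2}$
$12 \left(-65\right) + s{\left(0 \right)} = 12 \left(-65\right) + 0^{2} = -780 + 0 = -780$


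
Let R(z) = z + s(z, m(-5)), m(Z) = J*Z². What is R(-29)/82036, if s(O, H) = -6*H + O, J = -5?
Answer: 173/20509 ≈ 0.0084353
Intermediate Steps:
m(Z) = -5*Z²
s(O, H) = O - 6*H
R(z) = 750 + 2*z (R(z) = z + (z - (-30)*(-5)²) = z + (z - (-30)*25) = z + (z - 6*(-125)) = z + (z + 750) = z + (750 + z) = 750 + 2*z)
R(-29)/82036 = (750 + 2*(-29))/82036 = (750 - 58)*(1/82036) = 692*(1/82036) = 173/20509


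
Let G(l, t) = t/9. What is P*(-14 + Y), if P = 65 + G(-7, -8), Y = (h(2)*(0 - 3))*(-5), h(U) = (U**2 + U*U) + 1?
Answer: 69817/9 ≈ 7757.4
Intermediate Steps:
h(U) = 1 + 2*U**2 (h(U) = (U**2 + U**2) + 1 = 2*U**2 + 1 = 1 + 2*U**2)
G(l, t) = t/9 (G(l, t) = t*(1/9) = t/9)
Y = 135 (Y = ((1 + 2*2**2)*(0 - 3))*(-5) = ((1 + 2*4)*(-3))*(-5) = ((1 + 8)*(-3))*(-5) = (9*(-3))*(-5) = -27*(-5) = 135)
P = 577/9 (P = 65 + (1/9)*(-8) = 65 - 8/9 = 577/9 ≈ 64.111)
P*(-14 + Y) = 577*(-14 + 135)/9 = (577/9)*121 = 69817/9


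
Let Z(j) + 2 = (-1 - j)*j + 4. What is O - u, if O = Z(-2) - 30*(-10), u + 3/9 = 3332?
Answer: -9095/3 ≈ -3031.7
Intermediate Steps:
u = 9995/3 (u = -⅓ + 3332 = 9995/3 ≈ 3331.7)
Z(j) = 2 + j*(-1 - j) (Z(j) = -2 + ((-1 - j)*j + 4) = -2 + (j*(-1 - j) + 4) = -2 + (4 + j*(-1 - j)) = 2 + j*(-1 - j))
O = 300 (O = (2 - 1*(-2) - 1*(-2)²) - 30*(-10) = (2 + 2 - 1*4) + 300 = (2 + 2 - 4) + 300 = 0 + 300 = 300)
O - u = 300 - 1*9995/3 = 300 - 9995/3 = -9095/3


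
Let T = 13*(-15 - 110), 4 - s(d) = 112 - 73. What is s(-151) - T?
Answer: 1590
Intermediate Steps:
s(d) = -35 (s(d) = 4 - (112 - 73) = 4 - 1*39 = 4 - 39 = -35)
T = -1625 (T = 13*(-125) = -1625)
s(-151) - T = -35 - 1*(-1625) = -35 + 1625 = 1590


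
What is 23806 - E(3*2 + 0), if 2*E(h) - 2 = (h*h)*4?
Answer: 23733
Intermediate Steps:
E(h) = 1 + 2*h**2 (E(h) = 1 + ((h*h)*4)/2 = 1 + (h**2*4)/2 = 1 + (4*h**2)/2 = 1 + 2*h**2)
23806 - E(3*2 + 0) = 23806 - (1 + 2*(3*2 + 0)**2) = 23806 - (1 + 2*(6 + 0)**2) = 23806 - (1 + 2*6**2) = 23806 - (1 + 2*36) = 23806 - (1 + 72) = 23806 - 1*73 = 23806 - 73 = 23733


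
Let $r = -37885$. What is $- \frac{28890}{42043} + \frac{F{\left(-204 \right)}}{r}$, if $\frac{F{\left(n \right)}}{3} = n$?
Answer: $- \frac{1068767334}{1592799055} \approx -0.671$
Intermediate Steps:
$F{\left(n \right)} = 3 n$
$- \frac{28890}{42043} + \frac{F{\left(-204 \right)}}{r} = - \frac{28890}{42043} + \frac{3 \left(-204\right)}{-37885} = \left(-28890\right) \frac{1}{42043} - - \frac{612}{37885} = - \frac{28890}{42043} + \frac{612}{37885} = - \frac{1068767334}{1592799055}$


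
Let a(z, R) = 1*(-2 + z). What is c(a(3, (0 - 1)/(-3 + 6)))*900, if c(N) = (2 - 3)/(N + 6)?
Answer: -900/7 ≈ -128.57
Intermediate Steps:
a(z, R) = -2 + z
c(N) = -1/(6 + N)
c(a(3, (0 - 1)/(-3 + 6)))*900 = -1/(6 + (-2 + 3))*900 = -1/(6 + 1)*900 = -1/7*900 = -900/7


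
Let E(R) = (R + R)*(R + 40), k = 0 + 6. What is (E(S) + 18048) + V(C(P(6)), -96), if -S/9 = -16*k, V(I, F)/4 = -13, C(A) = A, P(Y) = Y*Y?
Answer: 1580108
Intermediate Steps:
P(Y) = Y²
k = 6
V(I, F) = -52 (V(I, F) = 4*(-13) = -52)
S = 864 (S = -(-144)*6 = -9*(-96) = 864)
E(R) = 2*R*(40 + R) (E(R) = (2*R)*(40 + R) = 2*R*(40 + R))
(E(S) + 18048) + V(C(P(6)), -96) = (2*864*(40 + 864) + 18048) - 52 = (2*864*904 + 18048) - 52 = (1562112 + 18048) - 52 = 1580160 - 52 = 1580108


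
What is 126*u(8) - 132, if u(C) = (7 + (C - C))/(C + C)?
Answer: -615/8 ≈ -76.875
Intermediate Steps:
u(C) = 7/(2*C) (u(C) = (7 + 0)/((2*C)) = 7*(1/(2*C)) = 7/(2*C))
126*u(8) - 132 = 126*((7/2)/8) - 132 = 126*((7/2)*(⅛)) - 132 = 126*(7/16) - 132 = 441/8 - 132 = -615/8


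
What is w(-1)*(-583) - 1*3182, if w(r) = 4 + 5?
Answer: -8429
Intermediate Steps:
w(r) = 9
w(-1)*(-583) - 1*3182 = 9*(-583) - 1*3182 = -5247 - 3182 = -8429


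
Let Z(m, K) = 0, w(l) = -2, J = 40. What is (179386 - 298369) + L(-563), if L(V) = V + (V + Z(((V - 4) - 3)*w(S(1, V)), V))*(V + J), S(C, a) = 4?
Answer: 174903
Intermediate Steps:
L(V) = V + V*(40 + V) (L(V) = V + (V + 0)*(V + 40) = V + V*(40 + V))
(179386 - 298369) + L(-563) = (179386 - 298369) - 563*(41 - 563) = -118983 - 563*(-522) = -118983 + 293886 = 174903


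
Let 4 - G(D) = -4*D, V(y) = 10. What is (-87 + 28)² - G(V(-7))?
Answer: 3437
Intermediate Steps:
G(D) = 4 + 4*D (G(D) = 4 - (-4)*D = 4 + 4*D)
(-87 + 28)² - G(V(-7)) = (-87 + 28)² - (4 + 4*10) = (-59)² - (4 + 40) = 3481 - 1*44 = 3481 - 44 = 3437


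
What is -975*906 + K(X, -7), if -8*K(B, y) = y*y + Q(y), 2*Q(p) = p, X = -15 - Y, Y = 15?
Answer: -14133691/16 ≈ -8.8336e+5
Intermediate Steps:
X = -30 (X = -15 - 1*15 = -15 - 15 = -30)
Q(p) = p/2
K(B, y) = -y**2/8 - y/16 (K(B, y) = -(y*y + y/2)/8 = -(y**2 + y/2)/8 = -y**2/8 - y/16)
-975*906 + K(X, -7) = -975*906 + (1/16)*(-7)*(-1 - 2*(-7)) = -883350 + (1/16)*(-7)*(-1 + 14) = -883350 + (1/16)*(-7)*13 = -883350 - 91/16 = -14133691/16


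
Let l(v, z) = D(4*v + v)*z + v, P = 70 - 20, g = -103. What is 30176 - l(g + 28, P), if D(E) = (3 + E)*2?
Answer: 67451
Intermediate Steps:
D(E) = 6 + 2*E
P = 50
l(v, z) = v + z*(6 + 10*v) (l(v, z) = (6 + 2*(4*v + v))*z + v = (6 + 2*(5*v))*z + v = (6 + 10*v)*z + v = z*(6 + 10*v) + v = v + z*(6 + 10*v))
30176 - l(g + 28, P) = 30176 - ((-103 + 28) + 2*50*(3 + 5*(-103 + 28))) = 30176 - (-75 + 2*50*(3 + 5*(-75))) = 30176 - (-75 + 2*50*(3 - 375)) = 30176 - (-75 + 2*50*(-372)) = 30176 - (-75 - 37200) = 30176 - 1*(-37275) = 30176 + 37275 = 67451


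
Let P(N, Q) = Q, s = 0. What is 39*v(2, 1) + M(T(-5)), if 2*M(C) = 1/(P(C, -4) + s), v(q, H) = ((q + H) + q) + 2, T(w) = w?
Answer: 2183/8 ≈ 272.88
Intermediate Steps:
v(q, H) = 2 + H + 2*q (v(q, H) = ((H + q) + q) + 2 = (H + 2*q) + 2 = 2 + H + 2*q)
M(C) = -⅛ (M(C) = 1/(2*(-4 + 0)) = (½)/(-4) = (½)*(-¼) = -⅛)
39*v(2, 1) + M(T(-5)) = 39*(2 + 1 + 2*2) - ⅛ = 39*(2 + 1 + 4) - ⅛ = 39*7 - ⅛ = 273 - ⅛ = 2183/8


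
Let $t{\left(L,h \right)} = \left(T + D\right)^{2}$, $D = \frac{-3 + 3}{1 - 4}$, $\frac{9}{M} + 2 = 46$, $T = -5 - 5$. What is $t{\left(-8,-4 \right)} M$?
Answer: $\frac{225}{11} \approx 20.455$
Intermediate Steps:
$T = -10$
$M = \frac{9}{44}$ ($M = \frac{9}{-2 + 46} = \frac{9}{44} \approx 0.20455$)
$D = 0$ ($D = \frac{0}{-3} = 0 \left(- \frac{1}{3}\right) = 0$)
$t{\left(L,h \right)} = 100$ ($t{\left(L,h \right)} = \left(-10 + 0\right)^{2} = \left(-10\right)^{2} = 100$)
$t{\left(-8,-4 \right)} M = 100 \cdot \frac{9}{44} = \frac{225}{11}$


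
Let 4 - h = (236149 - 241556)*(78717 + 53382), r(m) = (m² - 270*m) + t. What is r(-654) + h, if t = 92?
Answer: 714863685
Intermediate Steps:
r(m) = 92 + m² - 270*m (r(m) = (m² - 270*m) + 92 = 92 + m² - 270*m)
h = 714259297 (h = 4 - (236149 - 241556)*(78717 + 53382) = 4 - (-5407)*132099 = 4 - 1*(-714259293) = 4 + 714259293 = 714259297)
r(-654) + h = (92 + (-654)² - 270*(-654)) + 714259297 = (92 + 427716 + 176580) + 714259297 = 604388 + 714259297 = 714863685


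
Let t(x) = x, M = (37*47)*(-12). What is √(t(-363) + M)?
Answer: 3*I*√2359 ≈ 145.71*I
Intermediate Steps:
M = -20868 (M = 1739*(-12) = -20868)
√(t(-363) + M) = √(-363 - 20868) = √(-21231) = 3*I*√2359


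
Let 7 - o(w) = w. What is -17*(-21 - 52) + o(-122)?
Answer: 1370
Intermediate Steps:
o(w) = 7 - w
-17*(-21 - 52) + o(-122) = -17*(-21 - 52) + (7 - 1*(-122)) = -17*(-73) + (7 + 122) = 1241 + 129 = 1370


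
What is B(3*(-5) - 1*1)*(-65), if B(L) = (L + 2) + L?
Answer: 1950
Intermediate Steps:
B(L) = 2 + 2*L (B(L) = (2 + L) + L = 2 + 2*L)
B(3*(-5) - 1*1)*(-65) = (2 + 2*(3*(-5) - 1*1))*(-65) = (2 + 2*(-15 - 1))*(-65) = (2 + 2*(-16))*(-65) = (2 - 32)*(-65) = -30*(-65) = 1950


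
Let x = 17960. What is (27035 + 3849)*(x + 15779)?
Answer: 1041995276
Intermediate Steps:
(27035 + 3849)*(x + 15779) = (27035 + 3849)*(17960 + 15779) = 30884*33739 = 1041995276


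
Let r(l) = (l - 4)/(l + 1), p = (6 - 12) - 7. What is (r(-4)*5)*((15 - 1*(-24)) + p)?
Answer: 1040/3 ≈ 346.67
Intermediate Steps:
p = -13 (p = -6 - 7 = -13)
r(l) = (-4 + l)/(1 + l)
(r(-4)*5)*((15 - 1*(-24)) + p) = (((-4 - 4)/(1 - 4))*5)*((15 - 1*(-24)) - 13) = ((-8/(-3))*5)*((15 + 24) - 13) = (-⅓*(-8)*5)*(39 - 13) = ((8/3)*5)*26 = (40/3)*26 = 1040/3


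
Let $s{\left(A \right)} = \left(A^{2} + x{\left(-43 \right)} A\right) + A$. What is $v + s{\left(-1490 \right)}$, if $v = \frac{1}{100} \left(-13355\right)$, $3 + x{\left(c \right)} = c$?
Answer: $\frac{45740329}{20} \approx 2.287 \cdot 10^{6}$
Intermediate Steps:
$x{\left(c \right)} = -3 + c$
$s{\left(A \right)} = A^{2} - 45 A$ ($s{\left(A \right)} = \left(A^{2} + \left(-3 - 43\right) A\right) + A = \left(A^{2} - 46 A\right) + A = A^{2} - 45 A$)
$v = - \frac{2671}{20}$ ($v = \frac{1}{100} \left(-13355\right) = - \frac{2671}{20} \approx -133.55$)
$v + s{\left(-1490 \right)} = - \frac{2671}{20} - 1490 \left(-45 - 1490\right) = - \frac{2671}{20} - -2287150 = - \frac{2671}{20} + 2287150 = \frac{45740329}{20}$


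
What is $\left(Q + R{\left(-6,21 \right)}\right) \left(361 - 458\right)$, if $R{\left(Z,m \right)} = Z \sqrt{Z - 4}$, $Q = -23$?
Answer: $2231 + 582 i \sqrt{10} \approx 2231.0 + 1840.4 i$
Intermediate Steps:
$R{\left(Z,m \right)} = Z \sqrt{-4 + Z}$
$\left(Q + R{\left(-6,21 \right)}\right) \left(361 - 458\right) = \left(-23 - 6 \sqrt{-4 - 6}\right) \left(361 - 458\right) = \left(-23 - 6 \sqrt{-10}\right) \left(-97\right) = \left(-23 - 6 i \sqrt{10}\right) \left(-97\right) = 2231 + 582 i \sqrt{10}$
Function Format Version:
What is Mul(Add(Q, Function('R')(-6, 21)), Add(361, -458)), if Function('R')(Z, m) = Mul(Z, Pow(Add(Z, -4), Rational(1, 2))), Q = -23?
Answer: Add(2231, Mul(582, I, Pow(10, Rational(1, 2)))) ≈ Add(2231.0, Mul(1840.4, I))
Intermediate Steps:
Function('R')(Z, m) = Mul(Z, Pow(Add(-4, Z), Rational(1, 2)))
Mul(Add(Q, Function('R')(-6, 21)), Add(361, -458)) = Mul(Add(-23, Mul(-6, Pow(Add(-4, -6), Rational(1, 2)))), Add(361, -458)) = Mul(Add(-23, Mul(-6, Pow(-10, Rational(1, 2)))), -97) = Mul(Add(-23, Mul(-6, Mul(I, Pow(10, Rational(1, 2))))), -97) = Mul(Add(-23, Mul(-6, I, Pow(10, Rational(1, 2)))), -97) = Add(2231, Mul(582, I, Pow(10, Rational(1, 2))))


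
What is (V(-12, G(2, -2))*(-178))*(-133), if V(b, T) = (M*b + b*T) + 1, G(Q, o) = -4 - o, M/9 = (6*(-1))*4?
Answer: 61954858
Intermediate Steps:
M = -216 (M = 9*((6*(-1))*4) = 9*(-6*4) = 9*(-24) = -216)
V(b, T) = 1 - 216*b + T*b (V(b, T) = (-216*b + b*T) + 1 = (-216*b + T*b) + 1 = 1 - 216*b + T*b)
(V(-12, G(2, -2))*(-178))*(-133) = ((1 - 216*(-12) + (-4 - 1*(-2))*(-12))*(-178))*(-133) = ((1 + 2592 + (-4 + 2)*(-12))*(-178))*(-133) = ((1 + 2592 - 2*(-12))*(-178))*(-133) = ((1 + 2592 + 24)*(-178))*(-133) = (2617*(-178))*(-133) = -465826*(-133) = 61954858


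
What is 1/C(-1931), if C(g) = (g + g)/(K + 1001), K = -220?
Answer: -781/3862 ≈ -0.20223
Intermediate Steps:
C(g) = 2*g/781 (C(g) = (g + g)/(-220 + 1001) = (2*g)/781 = (2*g)*(1/781) = 2*g/781)
1/C(-1931) = 1/((2/781)*(-1931)) = 1/(-3862/781) = -781/3862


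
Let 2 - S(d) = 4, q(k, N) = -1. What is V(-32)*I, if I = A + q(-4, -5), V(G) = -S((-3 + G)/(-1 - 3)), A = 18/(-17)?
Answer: -70/17 ≈ -4.1176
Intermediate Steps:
A = -18/17 (A = 18*(-1/17) = -18/17 ≈ -1.0588)
S(d) = -2 (S(d) = 2 - 1*4 = 2 - 4 = -2)
V(G) = 2 (V(G) = -1*(-2) = 2)
I = -35/17 (I = -18/17 - 1 = -35/17 ≈ -2.0588)
V(-32)*I = 2*(-35/17) = -70/17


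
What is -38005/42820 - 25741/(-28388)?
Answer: 291796/15194677 ≈ 0.019204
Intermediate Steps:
-38005/42820 - 25741/(-28388) = -38005*1/42820 - 25741*(-1/28388) = -7601/8564 + 25741/28388 = 291796/15194677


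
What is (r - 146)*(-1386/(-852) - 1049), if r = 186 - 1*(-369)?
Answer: -60829343/142 ≈ -4.2838e+5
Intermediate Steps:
r = 555 (r = 186 + 369 = 555)
(r - 146)*(-1386/(-852) - 1049) = (555 - 146)*(-1386/(-852) - 1049) = 409*(-1386*(-1/852) - 1049) = 409*(231/142 - 1049) = 409*(-148727/142) = -60829343/142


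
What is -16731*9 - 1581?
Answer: -152160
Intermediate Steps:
-16731*9 - 1581 = -1287*117 - 1581 = -150579 - 1581 = -152160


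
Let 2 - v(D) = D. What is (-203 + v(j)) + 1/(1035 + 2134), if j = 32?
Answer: -738376/3169 ≈ -233.00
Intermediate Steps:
v(D) = 2 - D
(-203 + v(j)) + 1/(1035 + 2134) = (-203 + (2 - 1*32)) + 1/(1035 + 2134) = (-203 + (2 - 32)) + 1/3169 = (-203 - 30) + 1/3169 = -233 + 1/3169 = -738376/3169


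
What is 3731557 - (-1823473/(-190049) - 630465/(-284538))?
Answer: 67262547842818125/18025387454 ≈ 3.7315e+6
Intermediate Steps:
3731557 - (-1823473/(-190049) - 630465/(-284538)) = 3731557 - (-1823473*(-1/190049) - 630465*(-1/284538)) = 3731557 - (1823473/190049 + 210155/94846) = 3731557 - 1*212888867753/18025387454 = 3731557 - 212888867753/18025387454 = 67262547842818125/18025387454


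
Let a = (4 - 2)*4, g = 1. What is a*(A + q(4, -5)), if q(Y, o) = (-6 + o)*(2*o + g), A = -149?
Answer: -400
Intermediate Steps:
q(Y, o) = (1 + 2*o)*(-6 + o) (q(Y, o) = (-6 + o)*(2*o + 1) = (-6 + o)*(1 + 2*o) = (1 + 2*o)*(-6 + o))
a = 8 (a = 2*4 = 8)
a*(A + q(4, -5)) = 8*(-149 + (-6 - 11*(-5) + 2*(-5)**2)) = 8*(-149 + (-6 + 55 + 2*25)) = 8*(-149 + (-6 + 55 + 50)) = 8*(-149 + 99) = 8*(-50) = -400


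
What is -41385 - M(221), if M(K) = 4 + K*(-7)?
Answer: -39842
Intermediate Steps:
M(K) = 4 - 7*K
-41385 - M(221) = -41385 - (4 - 7*221) = -41385 - (4 - 1547) = -41385 - 1*(-1543) = -41385 + 1543 = -39842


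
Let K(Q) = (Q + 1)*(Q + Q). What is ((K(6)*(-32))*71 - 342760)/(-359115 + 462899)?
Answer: -66701/12973 ≈ -5.1415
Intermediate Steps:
K(Q) = 2*Q*(1 + Q) (K(Q) = (1 + Q)*(2*Q) = 2*Q*(1 + Q))
((K(6)*(-32))*71 - 342760)/(-359115 + 462899) = (((2*6*(1 + 6))*(-32))*71 - 342760)/(-359115 + 462899) = (((2*6*7)*(-32))*71 - 342760)/103784 = ((84*(-32))*71 - 342760)*(1/103784) = (-2688*71 - 342760)*(1/103784) = (-190848 - 342760)*(1/103784) = -533608*1/103784 = -66701/12973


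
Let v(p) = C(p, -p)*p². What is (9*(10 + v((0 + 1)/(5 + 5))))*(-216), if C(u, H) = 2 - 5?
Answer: -484542/25 ≈ -19382.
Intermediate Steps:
C(u, H) = -3
v(p) = -3*p²
(9*(10 + v((0 + 1)/(5 + 5))))*(-216) = (9*(10 - 3*(0 + 1)²/(5 + 5)²))*(-216) = (9*(10 - 3*(1/10)²))*(-216) = (9*(10 - 3*(1*(⅒))²))*(-216) = (9*(10 - 3*(⅒)²))*(-216) = (9*(10 - 3*1/100))*(-216) = (9*(10 - 3/100))*(-216) = (9*(997/100))*(-216) = (8973/100)*(-216) = -484542/25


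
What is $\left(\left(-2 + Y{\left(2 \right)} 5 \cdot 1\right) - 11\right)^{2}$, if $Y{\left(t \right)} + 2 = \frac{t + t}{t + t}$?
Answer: $324$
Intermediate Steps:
$Y{\left(t \right)} = -1$ ($Y{\left(t \right)} = -2 + \frac{t + t}{t + t} = -2 + \frac{2 t}{2 t} = -2 + 2 t \frac{1}{2 t} = -2 + 1 = -1$)
$\left(\left(-2 + Y{\left(2 \right)} 5 \cdot 1\right) - 11\right)^{2} = \left(\left(-2 + \left(-1\right) 5 \cdot 1\right) - 11\right)^{2} = \left(\left(-2 - 5\right) - 11\right)^{2} = \left(-7 - 11\right)^{2} = \left(-18\right)^{2} = 324$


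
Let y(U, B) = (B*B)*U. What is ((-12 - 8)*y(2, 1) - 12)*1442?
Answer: -74984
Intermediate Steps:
y(U, B) = U*B² (y(U, B) = B²*U = U*B²)
((-12 - 8)*y(2, 1) - 12)*1442 = ((-12 - 8)*(2*1²) - 12)*1442 = (-40 - 12)*1442 = -52*1442 = -74984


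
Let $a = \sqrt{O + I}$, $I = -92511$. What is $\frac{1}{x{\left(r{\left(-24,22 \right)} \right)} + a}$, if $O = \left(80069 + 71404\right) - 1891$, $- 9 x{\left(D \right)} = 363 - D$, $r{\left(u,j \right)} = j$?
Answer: $\frac{99}{145370} + \frac{81 \sqrt{57071}}{4506470} \approx 0.004975$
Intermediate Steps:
$x{\left(D \right)} = - \frac{121}{3} + \frac{D}{9}$ ($x{\left(D \right)} = - \frac{363 - D}{9} = - \frac{121}{3} + \frac{D}{9}$)
$O = 149582$ ($O = 151473 - 1891 = 149582$)
$a = \sqrt{57071}$ ($a = \sqrt{149582 - 92511} = \sqrt{57071} \approx 238.9$)
$\frac{1}{x{\left(r{\left(-24,22 \right)} \right)} + a} = \frac{1}{\left(- \frac{121}{3} + \frac{1}{9} \cdot 22\right) + \sqrt{57071}} = \frac{1}{\left(- \frac{121}{3} + \frac{22}{9}\right) + \sqrt{57071}} = \frac{1}{- \frac{341}{9} + \sqrt{57071}}$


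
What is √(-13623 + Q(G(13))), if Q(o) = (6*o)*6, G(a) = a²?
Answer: I*√7539 ≈ 86.827*I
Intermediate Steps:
Q(o) = 36*o
√(-13623 + Q(G(13))) = √(-13623 + 36*13²) = √(-13623 + 36*169) = √(-13623 + 6084) = √(-7539) = I*√7539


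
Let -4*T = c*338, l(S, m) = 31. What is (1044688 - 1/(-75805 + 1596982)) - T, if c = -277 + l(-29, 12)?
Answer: 1557534651476/1521177 ≈ 1.0239e+6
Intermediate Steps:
c = -246 (c = -277 + 31 = -246)
T = 20787 (T = -(-123)*338/2 = -¼*(-83148) = 20787)
(1044688 - 1/(-75805 + 1596982)) - T = (1044688 - 1/(-75805 + 1596982)) - 1*20787 = (1044688 - 1/1521177) - 20787 = 1589155357775/1521177 - 20787 = 1557534651476/1521177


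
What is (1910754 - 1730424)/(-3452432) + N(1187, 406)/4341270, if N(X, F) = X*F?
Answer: 220235428801/3746984867160 ≈ 0.058777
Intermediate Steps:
N(X, F) = F*X
(1910754 - 1730424)/(-3452432) + N(1187, 406)/4341270 = (1910754 - 1730424)/(-3452432) + (406*1187)/4341270 = 180330*(-1/3452432) + 481922*(1/4341270) = -90165/1726216 + 240961/2170635 = 220235428801/3746984867160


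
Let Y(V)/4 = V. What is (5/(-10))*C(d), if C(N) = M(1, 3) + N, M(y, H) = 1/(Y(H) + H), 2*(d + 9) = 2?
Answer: 119/30 ≈ 3.9667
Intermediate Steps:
Y(V) = 4*V
d = -8 (d = -9 + (½)*2 = -9 + 1 = -8)
M(y, H) = 1/(5*H) (M(y, H) = 1/(4*H + H) = 1/(5*H))
C(N) = 1/15 + N (C(N) = (⅕)/3 + N = (⅕)*(⅓) + N = 1/15 + N)
(5/(-10))*C(d) = (5/(-10))*(1/15 - 8) = (5*(-⅒))*(-119/15) = -½*(-119/15) = 119/30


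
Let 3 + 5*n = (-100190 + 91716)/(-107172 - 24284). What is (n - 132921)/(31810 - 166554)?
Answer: 43683350387/44282268160 ≈ 0.98647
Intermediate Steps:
n = -192947/328640 (n = -⅗ + ((-100190 + 91716)/(-107172 - 24284))/5 = -⅗ + (-8474/(-131456))/5 = -⅗ + (-8474*(-1/131456))/5 = -⅗ + (⅕)*(4237/65728) = -⅗ + 4237/328640 = -192947/328640 ≈ -0.58711)
(n - 132921)/(31810 - 166554) = (-192947/328640 - 132921)/(31810 - 166554) = -43683350387/328640/(-134744) = -43683350387/328640*(-1/134744) = 43683350387/44282268160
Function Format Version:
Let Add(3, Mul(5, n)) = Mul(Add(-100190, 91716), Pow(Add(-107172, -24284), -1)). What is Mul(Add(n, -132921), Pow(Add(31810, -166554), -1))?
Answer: Rational(43683350387, 44282268160) ≈ 0.98647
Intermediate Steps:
n = Rational(-192947, 328640) (n = Add(Rational(-3, 5), Mul(Rational(1, 5), Mul(Add(-100190, 91716), Pow(Add(-107172, -24284), -1)))) = Add(Rational(-3, 5), Mul(Rational(1, 5), Mul(-8474, Pow(-131456, -1)))) = Add(Rational(-3, 5), Mul(Rational(1, 5), Mul(-8474, Rational(-1, 131456)))) = Add(Rational(-3, 5), Mul(Rational(1, 5), Rational(4237, 65728))) = Add(Rational(-3, 5), Rational(4237, 328640)) = Rational(-192947, 328640) ≈ -0.58711)
Mul(Add(n, -132921), Pow(Add(31810, -166554), -1)) = Mul(Add(Rational(-192947, 328640), -132921), Pow(Add(31810, -166554), -1)) = Mul(Rational(-43683350387, 328640), Pow(-134744, -1)) = Mul(Rational(-43683350387, 328640), Rational(-1, 134744)) = Rational(43683350387, 44282268160)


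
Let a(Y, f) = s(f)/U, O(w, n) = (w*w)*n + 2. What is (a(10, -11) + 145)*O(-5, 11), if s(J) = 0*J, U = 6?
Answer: 40165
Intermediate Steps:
O(w, n) = 2 + n*w**2 (O(w, n) = w**2*n + 2 = n*w**2 + 2 = 2 + n*w**2)
s(J) = 0
a(Y, f) = 0 (a(Y, f) = 0/6 = 0*(1/6) = 0)
(a(10, -11) + 145)*O(-5, 11) = (0 + 145)*(2 + 11*(-5)**2) = 145*(2 + 11*25) = 145*(2 + 275) = 145*277 = 40165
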